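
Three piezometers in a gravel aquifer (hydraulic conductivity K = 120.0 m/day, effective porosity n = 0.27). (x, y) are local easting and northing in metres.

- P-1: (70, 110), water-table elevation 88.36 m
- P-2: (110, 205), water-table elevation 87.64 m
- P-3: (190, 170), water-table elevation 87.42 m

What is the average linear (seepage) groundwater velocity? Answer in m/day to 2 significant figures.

With h = a·x + b·y + c and P-1 as origin, the differences give:
  40·a + 95·b = -0.72
  120·a + 60·b = -0.94
Eliminate b (×60 and ×95, subtract): -9000·a = 46.100 → a = ∂h/∂x = -0.005122
Back-substitute: b = ∂h/∂y = -0.005422.
|∇h| = √(-0.005122² + -0.005422²) = 0.007459
Seepage velocity v = K·i/n = 120.0 × 0.007459 / 0.27 = 3.315 m/day.

3.3 m/day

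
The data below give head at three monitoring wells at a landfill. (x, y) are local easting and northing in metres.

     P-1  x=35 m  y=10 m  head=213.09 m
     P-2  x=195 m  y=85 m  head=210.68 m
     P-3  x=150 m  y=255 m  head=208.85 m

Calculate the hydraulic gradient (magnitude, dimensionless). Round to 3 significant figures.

0.0159

With h = a·x + b·y + c and P-1 as origin, the differences give:
  160·a + 75·b = -2.41
  115·a + 245·b = -4.24
Eliminate b (×245 and ×75, subtract): 30575·a = -272.450 → a = ∂h/∂x = -0.008911
Back-substitute: b = ∂h/∂y = -0.01312.
|∇h| = √(-0.008911² + -0.01312²) = 0.01586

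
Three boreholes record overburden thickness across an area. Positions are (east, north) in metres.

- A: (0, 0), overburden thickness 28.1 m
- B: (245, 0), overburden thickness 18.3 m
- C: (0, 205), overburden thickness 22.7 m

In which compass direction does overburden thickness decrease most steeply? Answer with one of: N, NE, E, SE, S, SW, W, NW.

NE

∂d/∂x = (18.3 − 28.1) / (245 − 0) = -0.04000
∂d/∂y = (22.7 − 28.1) / (205 − 0) = -0.02634
Steepest decrease is along −∇f = (+0.04000 E, +0.02634 N) → northeast.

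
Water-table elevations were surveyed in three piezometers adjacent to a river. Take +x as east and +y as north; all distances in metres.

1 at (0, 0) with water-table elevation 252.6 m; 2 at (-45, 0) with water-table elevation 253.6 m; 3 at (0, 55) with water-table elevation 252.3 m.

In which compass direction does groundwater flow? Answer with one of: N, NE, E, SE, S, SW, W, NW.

E

∂h/∂x = (253.6 − 252.6) / (-45 − 0) = -0.02222
∂h/∂y = (252.3 − 252.6) / (55 − 0) = -0.005455
Flow = −∇h = (+0.02222 east, +0.005455 north), which points east.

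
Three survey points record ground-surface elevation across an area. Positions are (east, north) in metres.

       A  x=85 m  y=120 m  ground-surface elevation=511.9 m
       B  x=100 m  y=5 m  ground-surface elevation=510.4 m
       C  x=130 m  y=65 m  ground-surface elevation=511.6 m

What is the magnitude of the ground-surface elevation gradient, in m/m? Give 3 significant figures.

0.0182 m/m

Three-point gradient (reference A): Δ to B = (15, -115, -1.5), Δ to C = (45, -55, -0.3).
∂z/∂x = +0.01103, ∂z/∂y = +0.01448 (det = 4350).
|∇f| = √(0.01103² + 0.01448²) = 0.0182 m/m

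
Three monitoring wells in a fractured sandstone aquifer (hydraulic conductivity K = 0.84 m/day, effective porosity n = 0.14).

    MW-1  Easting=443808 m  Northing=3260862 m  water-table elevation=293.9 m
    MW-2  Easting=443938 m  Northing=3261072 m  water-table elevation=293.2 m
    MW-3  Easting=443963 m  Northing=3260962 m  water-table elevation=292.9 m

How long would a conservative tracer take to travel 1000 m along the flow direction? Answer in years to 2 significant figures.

With h = a·x + b·y + c and MW-1 as origin, the differences give:
  130·a + 210·b = -0.7
  155·a + 100·b = -1.0
Eliminate b (×100 and ×210, subtract): -19550·a = 140.00 → a = ∂h/∂x = -0.007161
Back-substitute: b = ∂h/∂y = +0.001100.
|∇h| = √(-0.007161² + 0.001100²) = 0.007245
Seepage velocity v = K·i/n = 0.84 × 0.007245 / 0.14 = 0.04347 m/day.
t = 1000 / 0.04347 = 2.3e+04 days = 63 years.

63 years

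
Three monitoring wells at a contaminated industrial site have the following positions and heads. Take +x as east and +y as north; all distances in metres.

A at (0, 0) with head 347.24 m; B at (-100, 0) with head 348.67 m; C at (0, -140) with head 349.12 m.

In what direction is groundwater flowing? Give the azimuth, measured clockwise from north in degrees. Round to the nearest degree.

∂h/∂x = (348.67 − 347.24) / (-100 − 0) = -0.01430
∂h/∂y = (349.12 − 347.24) / (-140 − 0) = -0.01343
Flow direction (−∇h) has components (+0.01430 E, +0.01343 N).
Azimuth = atan2(E, N) = atan2(+0.01430, +0.01343) = 46.8° ≈ 047°.

047°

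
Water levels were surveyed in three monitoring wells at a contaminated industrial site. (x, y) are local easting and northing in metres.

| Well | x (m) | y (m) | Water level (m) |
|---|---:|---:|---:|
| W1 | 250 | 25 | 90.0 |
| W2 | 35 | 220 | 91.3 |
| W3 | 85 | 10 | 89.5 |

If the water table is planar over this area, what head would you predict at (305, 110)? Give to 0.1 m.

Differences from W1: to W2 (Δx, Δy, Δh) = (-215, 195, +1.3); to W3 = (-165, -15, -0.5).
Determinant of the coordinate differences = (-215)·(-15) − (-165)·195 = 35400.
∂h/∂x = [(+1.3)·(-15) − (-0.5)·195] / 35400 = +0.002203
∂h/∂y = [(-215)·(-0.5) − (-165)·(+1.3)] / 35400 = +0.009096
h(305, 110) = 90.0 + (+0.002203)·(55) + (+0.009096)·(85) = 90.0 +0.121 +0.773 = 90.894 m.

90.9 m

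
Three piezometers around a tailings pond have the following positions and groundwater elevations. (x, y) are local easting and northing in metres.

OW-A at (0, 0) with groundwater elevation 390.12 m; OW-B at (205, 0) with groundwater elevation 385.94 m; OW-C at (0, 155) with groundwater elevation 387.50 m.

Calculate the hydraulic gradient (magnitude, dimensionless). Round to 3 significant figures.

∂h/∂x = (385.94 − 390.12) / (205 − 0) = -0.02039
∂h/∂y = (387.50 − 390.12) / (155 − 0) = -0.01690
|∇h| = √(-0.02039² + -0.01690²) = 0.02648

0.0265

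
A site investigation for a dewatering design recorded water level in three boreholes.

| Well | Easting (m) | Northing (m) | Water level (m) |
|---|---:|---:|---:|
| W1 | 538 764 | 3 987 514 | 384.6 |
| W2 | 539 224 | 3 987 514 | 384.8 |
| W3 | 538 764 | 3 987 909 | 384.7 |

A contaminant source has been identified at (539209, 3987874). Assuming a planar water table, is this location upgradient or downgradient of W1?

∂h/∂x = (384.8 − 384.6) / (539224 − 538764) = +0.0004348
∂h/∂y = (384.7 − 384.6) / (3987909 − 3987514) = +0.0002532
Head at (539209, 3987874) = 384.6 + (+0.0004348)·(445) + (+0.0002532)·(360) = 384.88 m.
That is higher than the 384.6 m at W1, so the point is upgradient.

upgradient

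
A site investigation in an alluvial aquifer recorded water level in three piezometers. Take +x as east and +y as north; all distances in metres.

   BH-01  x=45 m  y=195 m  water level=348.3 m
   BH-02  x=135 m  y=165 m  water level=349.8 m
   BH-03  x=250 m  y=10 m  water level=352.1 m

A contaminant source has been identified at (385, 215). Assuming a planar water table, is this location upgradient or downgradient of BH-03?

upgradient

Taking BH-01 as reference: BH-02−BH-01 = (90, -30, +1.5); BH-03−BH-01 = (205, -185, +3.8).
Determinant of the coordinate differences = 90·(-185) − 205·(-30) = -10500.
∂h/∂x = [(+1.5)·(-185) − (+3.8)·(-30)] / -10500 = +0.01557
∂h/∂y = [90·(+3.8) − 205·(+1.5)] / -10500 = -0.003286
Head at (385, 215) = 348.3 + (+0.01557)·(340) + (-0.003286)·(20) = 353.53 m.
That is higher than the 352.1 m at BH-03, so the point is upgradient.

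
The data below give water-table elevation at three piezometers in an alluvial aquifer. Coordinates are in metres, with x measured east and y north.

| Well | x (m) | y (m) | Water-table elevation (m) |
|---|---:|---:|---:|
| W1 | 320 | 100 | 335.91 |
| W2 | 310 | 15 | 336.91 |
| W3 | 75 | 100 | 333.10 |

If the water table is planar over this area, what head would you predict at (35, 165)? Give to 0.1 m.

331.8 m

Taking W1 as reference: W2−W1 = (-10, -85, +1.00); W3−W1 = (-245, 0, -2.81).
Solve a·Δx + b·Δy = Δh: det = (-10)·0 − (-245)·(-85) = -20825.
∂h/∂x = [(+1.00)·0 − (-2.81)·(-85)] / -20825 = +0.01147
∂h/∂y = [(-10)·(-2.81) − (-245)·(+1.00)] / -20825 = -0.01311
h(35, 165) = 335.91 + (+0.01147)·(-285) + (-0.01311)·(65) = 335.91 -3.269 -0.852 = 331.789 m.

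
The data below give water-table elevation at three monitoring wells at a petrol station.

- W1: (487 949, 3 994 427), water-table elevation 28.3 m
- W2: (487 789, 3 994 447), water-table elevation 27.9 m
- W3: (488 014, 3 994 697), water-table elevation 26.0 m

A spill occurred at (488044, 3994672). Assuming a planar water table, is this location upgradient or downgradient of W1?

downgradient

Differences from W1: to W2 (Δx, Δy, Δh) = (-160, 20, -0.4); to W3 = (65, 270, -2.3).
Determinant of the coordinate differences = (-160)·270 − 65·20 = -44500.
∂h/∂x = [(-0.4)·270 − (-2.3)·20] / -44500 = +0.001393
∂h/∂y = [(-160)·(-2.3) − 65·(-0.4)] / -44500 = -0.008854
Head at (488044, 3994672) = 28.3 + (+0.001393)·(95) + (-0.008854)·(245) = 26.26 m.
That is lower than the 28.3 m at W1, so the point is downgradient.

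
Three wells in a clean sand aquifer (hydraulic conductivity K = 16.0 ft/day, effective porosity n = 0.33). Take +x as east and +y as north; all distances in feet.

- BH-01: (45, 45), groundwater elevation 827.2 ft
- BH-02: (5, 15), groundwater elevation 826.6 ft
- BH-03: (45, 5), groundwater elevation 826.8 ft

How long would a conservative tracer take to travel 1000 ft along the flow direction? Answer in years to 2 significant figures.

4.5 years

Taking BH-01 as reference: BH-02−BH-01 = (-40, -30, -0.6); BH-03−BH-01 = (0, -40, -0.4).
Solve a·Δx + b·Δy = Δh: det = (-40)·(-40) − 0·(-30) = 1600.
∂h/∂x = [(-0.6)·(-40) − (-0.4)·(-30)] / 1600 = +0.007500
∂h/∂y = [(-40)·(-0.4) − 0·(-0.6)] / 1600 = +0.01000
|∇h| = √(0.007500² + 0.01000²) = 0.0125
Seepage velocity v = K·i/n = 16.0 × 0.0125 / 0.33 = 0.6061 ft/day.
t = 1000 / 0.6061 = 1650 days = 4.52 years.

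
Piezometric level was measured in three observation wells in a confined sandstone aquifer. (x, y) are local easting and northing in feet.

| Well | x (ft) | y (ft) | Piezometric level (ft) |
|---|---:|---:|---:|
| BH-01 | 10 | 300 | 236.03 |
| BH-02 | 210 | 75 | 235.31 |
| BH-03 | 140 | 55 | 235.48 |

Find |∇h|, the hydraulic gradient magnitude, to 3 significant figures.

With h = a·x + b·y + c and BH-01 as origin, the differences give:
  200·a + (-225)·b = -0.72
  130·a + (-245)·b = -0.55
Eliminate b (×(-245) and ×(-225), subtract): -19750·a = 52.650 → a = ∂h/∂x = -0.002666
Back-substitute: b = ∂h/∂y = +0.0008304.
|∇h| = √(-0.002666² + 0.0008304²) = 0.002792

0.00279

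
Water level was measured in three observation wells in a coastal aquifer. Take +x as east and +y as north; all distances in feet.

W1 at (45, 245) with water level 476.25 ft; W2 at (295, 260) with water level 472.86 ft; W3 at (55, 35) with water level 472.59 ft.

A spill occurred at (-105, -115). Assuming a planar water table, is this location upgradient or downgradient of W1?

Taking W1 as reference: W2−W1 = (250, 15, -3.39); W3−W1 = (10, -210, -3.66).
Solve a·Δx + b·Δy = Δh: det = 250·(-210) − 10·15 = -52650.
∂h/∂x = [(-3.39)·(-210) − (-3.66)·15] / -52650 = -0.01456
∂h/∂y = [250·(-3.66) − 10·(-3.39)] / -52650 = +0.01674
Head at (-105, -115) = 476.25 + (-0.01456)·(-150) + (+0.01674)·(-360) = 472.41 ft.
That is lower than the 476.25 ft at W1, so the point is downgradient.

downgradient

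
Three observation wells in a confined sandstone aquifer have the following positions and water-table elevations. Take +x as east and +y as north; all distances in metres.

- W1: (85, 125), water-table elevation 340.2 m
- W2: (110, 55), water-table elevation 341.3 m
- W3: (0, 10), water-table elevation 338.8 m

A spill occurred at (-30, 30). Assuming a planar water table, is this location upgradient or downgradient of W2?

downgradient

With h = a·x + b·y + c and W1 as origin, the differences give:
  25·a + (-70)·b = +1.1
  (-85)·a + (-115)·b = -1.4
Eliminate b (×(-115) and ×(-70), subtract): -8825·a = -224.50 → a = ∂h/∂x = +0.02544
Back-substitute: b = ∂h/∂y = -0.006629.
Head at (-30, 30) = 340.2 + (+0.02544)·(-115) + (-0.006629)·(-95) = 337.90 m.
That is lower than the 341.3 m at W2, so the point is downgradient.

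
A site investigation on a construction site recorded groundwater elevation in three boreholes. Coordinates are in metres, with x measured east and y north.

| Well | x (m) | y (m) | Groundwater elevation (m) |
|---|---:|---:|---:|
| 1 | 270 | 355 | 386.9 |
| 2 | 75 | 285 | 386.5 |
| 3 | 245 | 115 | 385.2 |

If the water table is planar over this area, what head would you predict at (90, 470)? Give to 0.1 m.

Taking 1 as reference: 2−1 = (-195, -70, -0.4); 3−1 = (-25, -240, -1.7).
Solve a·Δx + b·Δy = Δh: det = (-195)·(-240) − (-25)·(-70) = 45050.
∂h/∂x = [(-0.4)·(-240) − (-1.7)·(-70)] / 45050 = -0.0005105
∂h/∂y = [(-195)·(-1.7) − (-25)·(-0.4)] / 45050 = +0.007137
h(90, 470) = 386.9 + (-0.0005105)·(-180) + (+0.007137)·(115) = 386.9 +0.092 +0.821 = 387.813 m.

387.8 m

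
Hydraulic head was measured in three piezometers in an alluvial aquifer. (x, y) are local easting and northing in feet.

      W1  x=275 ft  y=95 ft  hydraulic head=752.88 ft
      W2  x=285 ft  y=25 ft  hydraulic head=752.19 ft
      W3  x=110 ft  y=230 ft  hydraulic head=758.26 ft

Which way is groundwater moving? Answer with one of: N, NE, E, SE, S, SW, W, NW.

E

Differences from W1: to W2 (Δx, Δy, Δh) = (10, -70, -0.69); to W3 = (-165, 135, +5.38).
Solve a·Δx + b·Δy = Δh: det = 10·135 − (-165)·(-70) = -10200.
∂h/∂x = [(-0.69)·135 − (+5.38)·(-70)] / -10200 = -0.02779
∂h/∂y = [10·(+5.38) − (-165)·(-0.69)] / -10200 = +0.005887
Flow = −∇h = (+0.02779 east, -0.005887 north), which points east.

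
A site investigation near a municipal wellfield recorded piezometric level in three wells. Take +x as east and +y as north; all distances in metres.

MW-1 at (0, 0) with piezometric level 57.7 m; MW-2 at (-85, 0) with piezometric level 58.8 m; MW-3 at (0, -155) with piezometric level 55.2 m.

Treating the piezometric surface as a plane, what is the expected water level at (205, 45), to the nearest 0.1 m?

∂h/∂x = (58.8 − 57.7) / (-85 − 0) = -0.01294
∂h/∂y = (55.2 − 57.7) / (-155 − 0) = +0.01613
h(205, 45) = 57.7 + (-0.01294)·(205) + (+0.01613)·(45) = 57.7 -2.653 +0.726 = 55.773 m.

55.8 m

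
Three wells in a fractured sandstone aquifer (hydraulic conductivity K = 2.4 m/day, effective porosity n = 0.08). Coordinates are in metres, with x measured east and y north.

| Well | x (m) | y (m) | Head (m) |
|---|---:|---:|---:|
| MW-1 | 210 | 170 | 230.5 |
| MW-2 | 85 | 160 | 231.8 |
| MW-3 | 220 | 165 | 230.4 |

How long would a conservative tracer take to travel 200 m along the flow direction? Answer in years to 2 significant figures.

1.8 years

Differences from MW-1: to MW-2 (Δx, Δy, Δh) = (-125, -10, +1.3); to MW-3 = (10, -5, -0.1).
Solve a·Δx + b·Δy = Δh: det = (-125)·(-5) − 10·(-10) = 725.
∂h/∂x = [(+1.3)·(-5) − (-0.1)·(-10)] / 725 = -0.01034
∂h/∂y = [(-125)·(-0.1) − 10·(+1.3)] / 725 = -0.0006897
|∇h| = √(-0.01034² + -0.0006897²) = 0.01036
Seepage velocity v = K·i/n = 2.4 × 0.01036 / 0.08 = 0.3108 m/day.
t = 200 / 0.3108 = 643.5 days = 1.76 years.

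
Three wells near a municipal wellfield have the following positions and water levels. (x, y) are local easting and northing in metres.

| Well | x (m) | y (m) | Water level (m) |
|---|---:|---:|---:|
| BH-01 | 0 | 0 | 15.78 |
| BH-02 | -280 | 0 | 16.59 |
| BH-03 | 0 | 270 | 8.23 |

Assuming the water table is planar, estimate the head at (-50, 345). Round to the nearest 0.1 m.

6.3 m

∂h/∂x = (16.59 − 15.78) / (-280 − 0) = -0.002893
∂h/∂y = (8.23 − 15.78) / (270 − 0) = -0.02796
h(-50, 345) = 15.78 + (-0.002893)·(-50) + (-0.02796)·(345) = 15.78 +0.145 -9.647 = 6.277 m.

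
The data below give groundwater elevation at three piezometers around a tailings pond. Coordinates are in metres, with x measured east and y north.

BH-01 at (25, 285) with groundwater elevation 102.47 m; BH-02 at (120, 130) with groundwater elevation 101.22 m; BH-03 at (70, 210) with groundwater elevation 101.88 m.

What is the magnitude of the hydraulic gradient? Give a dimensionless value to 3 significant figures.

0.0154

Taking BH-01 as reference: BH-02−BH-01 = (95, -155, -1.25); BH-03−BH-01 = (45, -75, -0.59).
Determinant of the coordinate differences = 95·(-75) − 45·(-155) = -150.
∂h/∂x = [(-1.25)·(-75) − (-0.59)·(-155)] / -150 = -0.01533
∂h/∂y = [95·(-0.59) − 45·(-1.25)] / -150 = -0.001333
|∇h| = √(-0.01533² + -0.001333²) = 0.01539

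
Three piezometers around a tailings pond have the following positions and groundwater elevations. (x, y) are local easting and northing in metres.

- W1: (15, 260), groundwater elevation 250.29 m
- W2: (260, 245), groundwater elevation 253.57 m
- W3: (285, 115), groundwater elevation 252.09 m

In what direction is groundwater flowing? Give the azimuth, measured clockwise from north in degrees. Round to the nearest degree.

225°

Differences from W1: to W2 (Δx, Δy, Δh) = (245, -15, +3.28); to W3 = (270, -145, +1.80).
Solve a·Δx + b·Δy = Δh: det = 245·(-145) − 270·(-15) = -31475.
∂h/∂x = [(+3.28)·(-145) − (+1.80)·(-15)] / -31475 = +0.01425
∂h/∂y = [245·(+1.80) − 270·(+3.28)] / -31475 = +0.01413
Flow direction (−∇h) has components (-0.01425 E, -0.01413 N).
Azimuth = atan2(E, N) = atan2(-0.01425, -0.01413) = 225.3° ≈ 225°.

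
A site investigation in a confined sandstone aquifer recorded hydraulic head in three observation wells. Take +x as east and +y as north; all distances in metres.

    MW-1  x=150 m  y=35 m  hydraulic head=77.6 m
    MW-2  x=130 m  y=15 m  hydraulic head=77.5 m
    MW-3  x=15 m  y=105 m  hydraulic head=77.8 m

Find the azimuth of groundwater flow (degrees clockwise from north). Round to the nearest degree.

Differences from MW-1: to MW-2 (Δx, Δy, Δh) = (-20, -20, -0.1); to MW-3 = (-135, 70, +0.2).
Solve a·Δx + b·Δy = Δh: det = (-20)·70 − (-135)·(-20) = -4100.
∂h/∂x = [(-0.1)·70 − (+0.2)·(-20)] / -4100 = +0.0007317
∂h/∂y = [(-20)·(+0.2) − (-135)·(-0.1)] / -4100 = +0.004268
Flow direction (−∇h) has components (-0.0007317 E, -0.004268 N).
Azimuth = atan2(E, N) = atan2(-0.0007317, -0.004268) = 189.7° ≈ 190°.

190°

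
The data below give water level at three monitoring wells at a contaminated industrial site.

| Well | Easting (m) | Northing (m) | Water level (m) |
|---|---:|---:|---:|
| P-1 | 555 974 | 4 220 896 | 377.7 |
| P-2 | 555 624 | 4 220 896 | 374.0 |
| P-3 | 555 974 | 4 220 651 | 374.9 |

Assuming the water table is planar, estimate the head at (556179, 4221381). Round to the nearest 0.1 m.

385.4 m

∂h/∂x = (374.0 − 377.7) / (555624 − 555974) = +0.01057
∂h/∂y = (374.9 − 377.7) / (4220651 − 4220896) = +0.01143
h(556179, 4221381) = 377.7 + (+0.01057)·(205) + (+0.01143)·(485) = 377.7 +2.167 +5.543 = 385.410 m.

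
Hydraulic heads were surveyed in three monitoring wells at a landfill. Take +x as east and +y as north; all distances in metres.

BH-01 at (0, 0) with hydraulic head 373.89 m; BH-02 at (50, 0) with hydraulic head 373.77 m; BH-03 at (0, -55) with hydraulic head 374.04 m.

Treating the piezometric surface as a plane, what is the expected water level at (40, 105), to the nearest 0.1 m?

373.5 m

∂h/∂x = (373.77 − 373.89) / (50 − 0) = -0.002400
∂h/∂y = (374.04 − 373.89) / (-55 − 0) = -0.002727
h(40, 105) = 373.89 + (-0.002400)·(40) + (-0.002727)·(105) = 373.89 -0.096 -0.286 = 373.508 m.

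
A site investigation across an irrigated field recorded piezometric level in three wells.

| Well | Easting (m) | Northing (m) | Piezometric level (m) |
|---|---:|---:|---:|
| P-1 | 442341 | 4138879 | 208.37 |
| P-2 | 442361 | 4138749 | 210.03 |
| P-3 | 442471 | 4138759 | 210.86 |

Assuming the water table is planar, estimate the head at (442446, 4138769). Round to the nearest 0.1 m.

210.5 m

Three-point gradient (reference P-1): Δ to P-2 = (20, -130, +1.66), Δ to P-3 = (130, -120, +2.49).
∂h/∂x = +0.008586, ∂h/∂y = -0.01145 (det = 14500).
h(442446, 4138769) = 208.37 + (+0.008586)·(105) + (-0.01145)·(-110) = 208.37 +0.902 +1.259 = 210.531 m.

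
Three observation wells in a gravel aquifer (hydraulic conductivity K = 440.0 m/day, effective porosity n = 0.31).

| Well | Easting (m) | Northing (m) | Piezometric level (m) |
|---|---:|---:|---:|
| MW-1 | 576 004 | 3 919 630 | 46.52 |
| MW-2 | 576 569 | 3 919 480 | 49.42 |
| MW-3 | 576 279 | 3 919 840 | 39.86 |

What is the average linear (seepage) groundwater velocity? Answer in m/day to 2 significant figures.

Differences from MW-1: to MW-2 (Δx, Δy, Δh) = (565, -150, +2.90); to MW-3 = (275, 210, -6.66).
Determinant of the coordinate differences = 565·210 − 275·(-150) = 159900.
∂h/∂x = [(+2.90)·210 − (-6.66)·(-150)] / 159900 = -0.002439
∂h/∂y = [565·(-6.66) − 275·(+2.90)] / 159900 = -0.02852
|∇h| = √(-0.002439² + -0.02852²) = 0.02862
Seepage velocity v = K·i/n = 440.0 × 0.02862 / 0.31 = 40.62 m/day.

41 m/day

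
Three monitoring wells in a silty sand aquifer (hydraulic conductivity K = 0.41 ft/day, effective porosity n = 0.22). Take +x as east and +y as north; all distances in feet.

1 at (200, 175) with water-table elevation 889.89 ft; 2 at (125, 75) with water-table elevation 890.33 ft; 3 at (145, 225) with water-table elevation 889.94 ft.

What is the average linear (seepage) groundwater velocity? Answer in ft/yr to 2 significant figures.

Three-point gradient (reference 1): Δ to 2 = (-75, -100, +0.44), Δ to 3 = (-55, 50, +0.05).
∂h/∂x = -0.002919, ∂h/∂y = -0.002211 (det = -9250).
|∇h| = √(-0.002919² + -0.002211²) = 0.003662
Seepage velocity v = K·i/n = 0.41 × 0.003662 / 0.22 = 0.006825 ft/day = 2.493 ft/yr.

2.5 ft/yr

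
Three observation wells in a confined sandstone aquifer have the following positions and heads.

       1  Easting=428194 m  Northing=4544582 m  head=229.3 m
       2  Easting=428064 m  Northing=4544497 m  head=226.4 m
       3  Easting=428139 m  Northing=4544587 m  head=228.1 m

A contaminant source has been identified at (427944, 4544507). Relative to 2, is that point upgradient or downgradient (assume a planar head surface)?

With h = a·x + b·y + c and 1 as origin, the differences give:
  (-130)·a + (-85)·b = -2.9
  (-55)·a + 5·b = -1.2
Eliminate b (×5 and ×(-85), subtract): -5325·a = -116.50 → a = ∂h/∂x = +0.02188
Back-substitute: b = ∂h/∂y = +0.0006573.
Head at (427944, 4544507) = 229.3 + (+0.02188)·(-250) + (+0.0006573)·(-75) = 223.78 m.
That is lower than the 226.4 m at 2, so the point is downgradient.

downgradient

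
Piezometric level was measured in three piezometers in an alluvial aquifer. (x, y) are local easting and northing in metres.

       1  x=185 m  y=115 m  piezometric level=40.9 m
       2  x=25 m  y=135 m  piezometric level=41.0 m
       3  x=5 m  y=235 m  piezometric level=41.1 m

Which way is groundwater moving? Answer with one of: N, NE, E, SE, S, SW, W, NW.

With h = a·x + b·y + c and 1 as origin, the differences give:
  (-160)·a + 20·b = +0.1
  (-180)·a + 120·b = +0.2
Eliminate b (×120 and ×20, subtract): -15600·a = 8.00 → a = ∂h/∂x = -0.0005128
Back-substitute: b = ∂h/∂y = +0.0008974.
Flow = −∇h = (+0.0005128 east, -0.0008974 north), which points southeast.

SE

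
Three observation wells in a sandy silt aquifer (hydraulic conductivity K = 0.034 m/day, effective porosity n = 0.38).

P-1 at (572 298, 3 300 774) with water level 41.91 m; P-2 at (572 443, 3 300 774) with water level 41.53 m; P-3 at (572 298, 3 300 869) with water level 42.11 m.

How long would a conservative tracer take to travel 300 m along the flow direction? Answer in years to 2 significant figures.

∂h/∂x = (41.53 − 41.91) / (572443 − 572298) = -0.002621
∂h/∂y = (42.11 − 41.91) / (3300869 − 3300774) = +0.002105
|∇h| = √(-0.002621² + 0.002105²) = 0.003362
Seepage velocity v = K·i/n = 0.034 × 0.003362 / 0.38 = 0.0003008 m/day.
t = 300 / 0.0003008 = 9.973e+05 days = 2.73e+03 years.

2700 years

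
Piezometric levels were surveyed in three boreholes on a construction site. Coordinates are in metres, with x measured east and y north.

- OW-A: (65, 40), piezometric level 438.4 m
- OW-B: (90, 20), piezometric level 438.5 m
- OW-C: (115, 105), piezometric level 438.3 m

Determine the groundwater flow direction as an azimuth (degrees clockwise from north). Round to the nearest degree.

329°

Three-point gradient (reference OW-A): Δ to OW-B = (25, -20, +0.1), Δ to OW-C = (50, 65, -0.1).
∂h/∂x = +0.001714, ∂h/∂y = -0.002857 (det = 2625).
Flow direction (−∇h) has components (-0.001714 E, +0.002857 N).
Azimuth = atan2(E, N) = atan2(-0.001714, +0.002857) = 329.0° ≈ 329°.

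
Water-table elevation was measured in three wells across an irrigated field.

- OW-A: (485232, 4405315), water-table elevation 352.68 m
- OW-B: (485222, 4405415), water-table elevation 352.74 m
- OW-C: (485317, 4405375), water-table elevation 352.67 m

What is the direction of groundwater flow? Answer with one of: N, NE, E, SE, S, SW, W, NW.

Differences from OW-A: to OW-B (Δx, Δy, Δh) = (-10, 100, +0.06); to OW-C = (85, 60, -0.01).
Solve a·Δx + b·Δy = Δh: det = (-10)·60 − 85·100 = -9100.
∂h/∂x = [(+0.06)·60 − (-0.01)·100] / -9100 = -0.0005055
∂h/∂y = [(-10)·(-0.01) − 85·(+0.06)] / -9100 = +0.0005495
Flow = −∇h = (+0.0005055 east, -0.0005495 north), which points southeast.

SE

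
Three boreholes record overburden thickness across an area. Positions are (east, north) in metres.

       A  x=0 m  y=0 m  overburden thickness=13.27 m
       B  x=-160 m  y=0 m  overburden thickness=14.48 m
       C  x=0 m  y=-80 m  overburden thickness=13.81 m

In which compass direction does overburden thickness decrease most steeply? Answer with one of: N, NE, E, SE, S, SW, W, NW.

∂d/∂x = (14.48 − 13.27) / (-160 − 0) = -0.007563
∂d/∂y = (13.81 − 13.27) / (-80 − 0) = -0.006750
Steepest decrease is along −∇f = (+0.007563 E, +0.006750 N) → northeast.

NE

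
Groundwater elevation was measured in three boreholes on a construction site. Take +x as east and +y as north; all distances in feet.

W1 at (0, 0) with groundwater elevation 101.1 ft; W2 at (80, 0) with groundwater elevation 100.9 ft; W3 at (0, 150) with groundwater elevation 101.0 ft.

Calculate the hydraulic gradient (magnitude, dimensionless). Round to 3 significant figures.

0.00259

∂h/∂x = (100.9 − 101.1) / (80 − 0) = -0.002500
∂h/∂y = (101.0 − 101.1) / (150 − 0) = -0.0006667
|∇h| = √(-0.002500² + -0.0006667²) = 0.002587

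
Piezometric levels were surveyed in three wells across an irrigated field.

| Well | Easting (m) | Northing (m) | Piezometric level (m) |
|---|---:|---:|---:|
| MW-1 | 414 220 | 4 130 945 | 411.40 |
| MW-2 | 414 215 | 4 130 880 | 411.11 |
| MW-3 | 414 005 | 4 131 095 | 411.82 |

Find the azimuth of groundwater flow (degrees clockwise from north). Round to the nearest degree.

194°

With h = a·x + b·y + c and MW-1 as origin, the differences give:
  (-5)·a + (-65)·b = -0.29
  (-215)·a + 150·b = +0.42
Eliminate b (×150 and ×(-65), subtract): -14725·a = -16.200 → a = ∂h/∂x = +0.001100
Back-substitute: b = ∂h/∂y = +0.004377.
Flow direction (−∇h) has components (-0.001100 E, -0.004377 N).
Azimuth = atan2(E, N) = atan2(-0.001100, -0.004377) = 194.1° ≈ 194°.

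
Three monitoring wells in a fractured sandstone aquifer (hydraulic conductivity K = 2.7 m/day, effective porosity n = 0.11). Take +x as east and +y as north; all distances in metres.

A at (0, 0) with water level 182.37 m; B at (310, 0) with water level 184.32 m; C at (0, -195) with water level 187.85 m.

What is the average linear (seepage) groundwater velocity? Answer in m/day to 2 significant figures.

0.71 m/day

∂h/∂x = (184.32 − 182.37) / (310 − 0) = +0.006290
∂h/∂y = (187.85 − 182.37) / (-195 − 0) = -0.02810
|∇h| = √(0.006290² + -0.02810²) = 0.0288
Seepage velocity v = K·i/n = 2.7 × 0.0288 / 0.11 = 0.7069 m/day.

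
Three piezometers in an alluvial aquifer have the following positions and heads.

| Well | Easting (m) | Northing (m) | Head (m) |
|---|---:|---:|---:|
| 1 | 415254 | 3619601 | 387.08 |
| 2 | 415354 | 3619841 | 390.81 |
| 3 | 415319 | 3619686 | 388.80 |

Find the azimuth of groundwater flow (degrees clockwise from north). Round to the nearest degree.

Taking 1 as reference: 2−1 = (100, 240, +3.73); 3−1 = (65, 85, +1.72).
Solve a·Δx + b·Δy = Δh: det = 100·85 − 65·240 = -7100.
∂h/∂x = [(+3.73)·85 − (+1.72)·240] / -7100 = +0.01349
∂h/∂y = [100·(+1.72) − 65·(+3.73)] / -7100 = +0.009923
Flow direction (−∇h) has components (-0.01349 E, -0.009923 N).
Azimuth = atan2(E, N) = atan2(-0.01349, -0.009923) = 233.7° ≈ 234°.

234°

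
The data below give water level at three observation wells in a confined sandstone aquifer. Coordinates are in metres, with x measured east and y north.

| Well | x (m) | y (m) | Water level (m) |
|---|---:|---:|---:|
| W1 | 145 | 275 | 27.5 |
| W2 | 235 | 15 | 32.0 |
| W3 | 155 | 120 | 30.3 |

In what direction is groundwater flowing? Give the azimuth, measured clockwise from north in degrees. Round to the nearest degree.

Differences from W1: to W2 (Δx, Δy, Δh) = (90, -260, +4.5); to W3 = (10, -155, +2.8).
Solve a·Δx + b·Δy = Δh: det = 90·(-155) − 10·(-260) = -11350.
∂h/∂x = [(+4.5)·(-155) − (+2.8)·(-260)] / -11350 = -0.002687
∂h/∂y = [90·(+2.8) − 10·(+4.5)] / -11350 = -0.01824
Flow direction (−∇h) has components (+0.002687 E, +0.01824 N).
Azimuth = atan2(E, N) = atan2(+0.002687, +0.01824) = 8.4° ≈ 008°.

008°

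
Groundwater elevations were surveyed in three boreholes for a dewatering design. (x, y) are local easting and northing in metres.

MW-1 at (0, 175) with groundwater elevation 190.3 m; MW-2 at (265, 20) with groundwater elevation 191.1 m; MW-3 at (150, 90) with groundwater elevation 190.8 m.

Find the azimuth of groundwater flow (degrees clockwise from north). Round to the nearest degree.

Three-point gradient (reference MW-1): Δ to MW-2 = (265, -155, +0.8), Δ to MW-3 = (150, -85, +0.5).
∂h/∂x = +0.01310, ∂h/∂y = +0.01724 (det = 725).
Flow direction (−∇h) has components (-0.01310 E, -0.01724 N).
Azimuth = atan2(E, N) = atan2(-0.01310, -0.01724) = 217.2° ≈ 217°.

217°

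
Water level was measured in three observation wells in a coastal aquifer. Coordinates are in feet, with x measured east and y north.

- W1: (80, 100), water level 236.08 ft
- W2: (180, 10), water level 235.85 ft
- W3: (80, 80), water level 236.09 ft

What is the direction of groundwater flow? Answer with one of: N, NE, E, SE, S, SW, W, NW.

E

Taking W1 as reference: W2−W1 = (100, -90, -0.23); W3−W1 = (0, -20, +0.01).
Determinant of the coordinate differences = 100·(-20) − 0·(-90) = -2000.
∂h/∂x = [(-0.23)·(-20) − (+0.01)·(-90)] / -2000 = -0.002750
∂h/∂y = [100·(+0.01) − 0·(-0.23)] / -2000 = -0.0005000
Flow = −∇h = (+0.002750 east, +0.0005000 north), which points east.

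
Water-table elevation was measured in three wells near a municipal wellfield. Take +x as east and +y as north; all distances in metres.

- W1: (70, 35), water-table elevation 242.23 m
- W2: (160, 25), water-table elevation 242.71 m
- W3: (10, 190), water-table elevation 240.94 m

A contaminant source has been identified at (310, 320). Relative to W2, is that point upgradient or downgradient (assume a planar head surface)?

downgradient

With h = a·x + b·y + c and W1 as origin, the differences give:
  90·a + (-10)·b = +0.48
  (-60)·a + 155·b = -1.29
Eliminate b (×155 and ×(-10), subtract): 13350·a = 61.500 → a = ∂h/∂x = +0.004607
Back-substitute: b = ∂h/∂y = -0.006539.
Head at (310, 320) = 242.23 + (+0.004607)·(240) + (-0.006539)·(285) = 241.47 m.
That is lower than the 242.71 m at W2, so the point is downgradient.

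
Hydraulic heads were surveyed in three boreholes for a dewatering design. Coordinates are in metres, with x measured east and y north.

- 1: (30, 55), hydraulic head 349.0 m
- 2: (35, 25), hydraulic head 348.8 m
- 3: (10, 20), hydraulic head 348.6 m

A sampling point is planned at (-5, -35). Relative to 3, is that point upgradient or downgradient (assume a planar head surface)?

Differences from 1: to 2 (Δx, Δy, Δh) = (5, -30, -0.2); to 3 = (-20, -35, -0.4).
Solve a·Δx + b·Δy = Δh: det = 5·(-35) − (-20)·(-30) = -775.
∂h/∂x = [(-0.2)·(-35) − (-0.4)·(-30)] / -775 = +0.006452
∂h/∂y = [5·(-0.4) − (-20)·(-0.2)] / -775 = +0.007742
Head at (-5, -35) = 349.0 + (+0.006452)·(-35) + (+0.007742)·(-90) = 348.08 m.
That is lower than the 348.6 m at 3, so the point is downgradient.

downgradient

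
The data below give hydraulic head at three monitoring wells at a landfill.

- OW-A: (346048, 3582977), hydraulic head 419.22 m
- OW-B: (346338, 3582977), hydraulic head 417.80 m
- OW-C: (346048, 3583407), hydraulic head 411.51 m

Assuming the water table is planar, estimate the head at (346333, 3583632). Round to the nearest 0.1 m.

∂h/∂x = (417.80 − 419.22) / (346338 − 346048) = -0.004897
∂h/∂y = (411.51 − 419.22) / (3583407 − 3582977) = -0.01793
h(346333, 3583632) = 419.22 + (-0.004897)·(285) + (-0.01793)·(655) = 419.22 -1.396 -11.744 = 406.080 m.

406.1 m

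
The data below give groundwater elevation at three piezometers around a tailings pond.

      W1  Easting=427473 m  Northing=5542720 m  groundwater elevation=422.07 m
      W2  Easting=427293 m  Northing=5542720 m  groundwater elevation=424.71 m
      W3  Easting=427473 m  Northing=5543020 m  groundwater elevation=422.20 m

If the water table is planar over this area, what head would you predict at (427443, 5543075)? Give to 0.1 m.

422.7 m

∂h/∂x = (424.71 − 422.07) / (427293 − 427473) = -0.01467
∂h/∂y = (422.20 − 422.07) / (5543020 − 5542720) = +0.0004333
h(427443, 5543075) = 422.07 + (-0.01467)·(-30) + (+0.0004333)·(355) = 422.07 +0.440 +0.154 = 422.664 m.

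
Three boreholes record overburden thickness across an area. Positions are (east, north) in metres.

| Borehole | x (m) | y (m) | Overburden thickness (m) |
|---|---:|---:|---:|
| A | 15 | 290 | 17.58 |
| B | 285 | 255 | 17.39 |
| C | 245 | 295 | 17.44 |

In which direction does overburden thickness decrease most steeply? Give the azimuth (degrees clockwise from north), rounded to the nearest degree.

Three-point gradient (reference A): Δ to B = (270, -35, -0.19), Δ to C = (230, 5, -0.14).
∂d/∂x = -0.0006223, ∂d/∂y = +0.0006277 (det = 9400).
Steepest decrease is along −∇f: components (+0.0006223 E, -0.0006277 N).
Azimuth = atan2(+0.0006223, -0.0006277) = 135.2° ≈ 135°.

135°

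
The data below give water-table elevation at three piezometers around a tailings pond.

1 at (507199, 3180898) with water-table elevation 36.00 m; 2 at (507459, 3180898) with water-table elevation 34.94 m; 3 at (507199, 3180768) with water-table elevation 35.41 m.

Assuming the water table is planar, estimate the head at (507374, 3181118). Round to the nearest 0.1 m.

36.3 m

∂h/∂x = (34.94 − 36.00) / (507459 − 507199) = -0.004077
∂h/∂y = (35.41 − 36.00) / (3180768 − 3180898) = +0.004538
h(507374, 3181118) = 36.00 + (-0.004077)·(175) + (+0.004538)·(220) = 36.00 -0.713 +0.998 = 36.285 m.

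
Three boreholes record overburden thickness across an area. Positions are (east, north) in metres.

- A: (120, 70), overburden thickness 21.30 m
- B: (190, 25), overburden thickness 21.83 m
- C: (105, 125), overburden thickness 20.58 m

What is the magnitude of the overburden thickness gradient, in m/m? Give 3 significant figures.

0.0134 m/m

With d = a·x + b·y + c and A as origin, the differences give:
  70·a + (-45)·b = +0.53
  (-15)·a + 55·b = -0.72
Eliminate b (×55 and ×(-45), subtract): 3175·a = -3.250 → a = ∂d/∂x = -0.001024
Back-substitute: b = ∂d/∂y = -0.01337.
|∇f| = √(-0.001024² + -0.01337²) = 0.01341 m/m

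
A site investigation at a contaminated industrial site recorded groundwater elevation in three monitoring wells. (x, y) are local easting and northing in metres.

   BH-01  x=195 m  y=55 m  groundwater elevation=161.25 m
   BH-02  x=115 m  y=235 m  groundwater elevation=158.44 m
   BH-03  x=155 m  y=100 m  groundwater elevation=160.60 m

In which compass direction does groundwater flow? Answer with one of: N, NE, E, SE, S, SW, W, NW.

Differences from BH-01: to BH-02 (Δx, Δy, Δh) = (-80, 180, -2.81); to BH-03 = (-40, 45, -0.65).
Determinant of the coordinate differences = (-80)·45 − (-40)·180 = 3600.
∂h/∂x = [(-2.81)·45 − (-0.65)·180] / 3600 = -0.002625
∂h/∂y = [(-80)·(-0.65) − (-40)·(-2.81)] / 3600 = -0.01678
Flow = −∇h = (+0.002625 east, +0.01678 north), which points north.

N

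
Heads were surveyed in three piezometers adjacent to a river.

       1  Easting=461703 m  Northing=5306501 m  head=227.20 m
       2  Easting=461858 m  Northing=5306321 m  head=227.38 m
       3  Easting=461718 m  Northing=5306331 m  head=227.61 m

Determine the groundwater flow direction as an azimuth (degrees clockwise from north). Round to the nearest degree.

035°

Taking 1 as reference: 2−1 = (155, -180, +0.18); 3−1 = (15, -170, +0.41).
Determinant of the coordinate differences = 155·(-170) − 15·(-180) = -23650.
∂h/∂x = [(+0.18)·(-170) − (+0.41)·(-180)] / -23650 = -0.001827
∂h/∂y = [155·(+0.41) − 15·(+0.18)] / -23650 = -0.002573
Flow direction (−∇h) has components (+0.001827 E, +0.002573 N).
Azimuth = atan2(E, N) = atan2(+0.001827, +0.002573) = 35.4° ≈ 035°.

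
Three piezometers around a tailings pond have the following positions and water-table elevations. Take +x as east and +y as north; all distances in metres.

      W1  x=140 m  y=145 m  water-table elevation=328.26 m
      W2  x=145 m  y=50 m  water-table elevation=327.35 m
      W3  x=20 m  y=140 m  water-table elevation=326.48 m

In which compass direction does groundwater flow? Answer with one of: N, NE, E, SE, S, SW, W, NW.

SW

Differences from W1: to W2 (Δx, Δy, Δh) = (5, -95, -0.91); to W3 = (-120, -5, -1.78).
Determinant of the coordinate differences = 5·(-5) − (-120)·(-95) = -11425.
∂h/∂x = [(-0.91)·(-5) − (-1.78)·(-95)] / -11425 = +0.01440
∂h/∂y = [5·(-1.78) − (-120)·(-0.91)] / -11425 = +0.01034
Flow = −∇h = (-0.01440 east, -0.01034 north), which points southwest.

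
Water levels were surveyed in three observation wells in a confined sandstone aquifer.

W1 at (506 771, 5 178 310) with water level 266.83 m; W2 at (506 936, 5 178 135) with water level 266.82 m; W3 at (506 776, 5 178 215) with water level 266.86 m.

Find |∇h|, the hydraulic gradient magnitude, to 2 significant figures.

Taking W1 as reference: W2−W1 = (165, -175, -0.01); W3−W1 = (5, -95, +0.03).
Determinant of the coordinate differences = 165·(-95) − 5·(-175) = -14800.
∂h/∂x = [(-0.01)·(-95) − (+0.03)·(-175)] / -14800 = -0.0004189
∂h/∂y = [165·(+0.03) − 5·(-0.01)] / -14800 = -0.0003378
|∇h| = √(-0.0004189² + -0.0003378²) = 0.0005381

0.00054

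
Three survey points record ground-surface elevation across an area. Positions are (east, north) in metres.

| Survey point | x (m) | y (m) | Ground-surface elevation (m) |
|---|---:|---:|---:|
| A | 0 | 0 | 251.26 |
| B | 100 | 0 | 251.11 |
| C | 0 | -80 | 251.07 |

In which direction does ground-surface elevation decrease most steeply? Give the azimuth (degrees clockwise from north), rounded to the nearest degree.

148°

∂z/∂x = (251.11 − 251.26) / (100 − 0) = -0.001500
∂z/∂y = (251.07 − 251.26) / (-80 − 0) = +0.002375
Steepest decrease is along −∇f: components (+0.001500 E, -0.002375 N).
Azimuth = atan2(+0.001500, -0.002375) = 147.7° ≈ 148°.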